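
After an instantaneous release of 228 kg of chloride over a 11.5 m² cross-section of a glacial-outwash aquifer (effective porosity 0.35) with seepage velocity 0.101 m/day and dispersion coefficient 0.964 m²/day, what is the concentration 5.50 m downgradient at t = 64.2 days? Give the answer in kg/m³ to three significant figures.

For an instantaneous plane source, C(x,t) = M/(n_e·A·√(4πDt)) · exp(−(x−vt)²/(4Dt)), with n_e·A the pore (flow) area.
Plume center vt = 0.101 × 64.2 = 6.4842 m, so the well at 5.50 m is 0.9842 m upgradient of the peak.
√(4πDt) = 27.89 m, giving peak height M/(n_e·A·√(4πDt)) = 228/(0.35 × 11.5 × 27.89) = 2.031 kg/m³.
(x−vt)²/(4Dt) = (-0.9842)²/(4 × 0.964 × 64.2) = 0.003913; exp(−0.003913) = 0.9961.
C = 2.031 × 0.9961 = 2.02 kg/m³.

2.02 kg/m³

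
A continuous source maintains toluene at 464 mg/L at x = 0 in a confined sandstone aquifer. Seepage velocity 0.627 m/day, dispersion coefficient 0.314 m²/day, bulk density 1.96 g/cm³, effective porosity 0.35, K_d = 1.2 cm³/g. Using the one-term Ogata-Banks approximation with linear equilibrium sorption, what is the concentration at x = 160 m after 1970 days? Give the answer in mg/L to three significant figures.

Retardation factor R = 1 + ρ_b·K_d/n = 1 + 1.96 × 1.2/0.35 = 7.720.
Sorption retards both mechanisms: v_R = v/R = 0.08122 m/day, D_R = D/R = 0.04067 m²/day.
v_R·t = 0.08122 × 1970 = 160.0034 m; 2√(D_R t) = 17.90 m; argument = (160 − 160.0034)/17.90 = -0.0001899.
C = C₀ × ½·erfc(-0.0001899) = 464 × 0.5001 = 232 mg/L.

232 mg/L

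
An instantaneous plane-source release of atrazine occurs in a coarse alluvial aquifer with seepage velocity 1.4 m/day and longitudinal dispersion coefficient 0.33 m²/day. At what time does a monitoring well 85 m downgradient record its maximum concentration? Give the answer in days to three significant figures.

For the 1D instantaneous-source solution, setting ∂C/∂t = 0 at fixed x gives v²t² + 2Dt − x² = 0, so t = (√(D² + v²x²) − D)/v².
√(D² + v²x²) = √(0.33² + 1.4² × 85²) = 119.0; v² = 1.96.
t = (119.0 − 0.33)/1.96 = 60.5 days (vs. the pure-advection estimate x/v = 60.7 d).

60.5 days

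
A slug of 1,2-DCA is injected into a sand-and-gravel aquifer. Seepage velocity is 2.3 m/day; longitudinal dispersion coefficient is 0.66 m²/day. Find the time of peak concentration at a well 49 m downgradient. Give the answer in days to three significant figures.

For the 1D instantaneous-source solution, setting ∂C/∂t = 0 at fixed x gives v²t² + 2Dt − x² = 0, so t = (√(D² + v²x²) − D)/v².
√(D² + v²x²) = √(0.66² + 2.3² × 49²) = 112.7; v² = 5.29.
t = (112.7 − 0.66)/5.29 = 21.2 days (vs. the pure-advection estimate x/v = 21.3 d).

21.2 days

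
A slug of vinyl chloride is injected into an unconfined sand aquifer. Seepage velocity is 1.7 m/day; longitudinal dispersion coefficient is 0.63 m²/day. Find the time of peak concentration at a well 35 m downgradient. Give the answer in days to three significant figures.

20.4 days

For the 1D instantaneous-source solution, setting ∂C/∂t = 0 at fixed x gives v²t² + 2Dt − x² = 0, so t = (√(D² + v²x²) − D)/v².
√(D² + v²x²) = √(0.63² + 1.7² × 35²) = 59.50; v² = 2.89.
t = (59.50 − 0.63)/2.89 = 20.4 days (vs. the pure-advection estimate x/v = 20.6 d).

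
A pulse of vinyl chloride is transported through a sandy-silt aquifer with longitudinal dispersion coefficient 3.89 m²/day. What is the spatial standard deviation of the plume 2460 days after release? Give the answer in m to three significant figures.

138 m

Dispersive spreading gives a Gaussian with σ² = 2Dt; advection only shifts the center.
σ = √(2 × 3.89 × 2460) = 138 m.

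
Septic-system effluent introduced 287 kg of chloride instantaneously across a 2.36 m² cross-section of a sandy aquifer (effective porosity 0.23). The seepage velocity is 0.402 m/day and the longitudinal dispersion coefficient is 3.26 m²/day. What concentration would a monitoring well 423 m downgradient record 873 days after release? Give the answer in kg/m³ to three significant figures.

1.77 kg/m³

For an instantaneous plane source, C(x,t) = M/(n_e·A·√(4πDt)) · exp(−(x−vt)²/(4Dt)), with n_e·A the pore (flow) area.
Plume center vt = 0.402 × 873 = 350.946 m, so the well at 423 m is 72.054 m downgradient of the peak.
√(4πDt) = 189.1 m, giving peak height M/(n_e·A·√(4πDt)) = 287/(0.23 × 2.36 × 189.1) = 2.796 kg/m³.
(x−vt)²/(4Dt) = (72.054)²/(4 × 3.26 × 873) = 0.4561; exp(−0.4561) = 0.6338.
C = 2.796 × 0.6338 = 1.77 kg/m³.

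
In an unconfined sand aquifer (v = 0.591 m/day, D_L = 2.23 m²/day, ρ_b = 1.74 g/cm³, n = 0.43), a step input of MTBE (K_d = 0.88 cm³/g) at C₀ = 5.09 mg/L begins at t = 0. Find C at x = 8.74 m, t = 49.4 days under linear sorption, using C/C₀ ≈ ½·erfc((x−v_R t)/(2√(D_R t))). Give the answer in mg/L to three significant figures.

Retardation factor R = 1 + ρ_b·K_d/n = 1 + 1.74 × 0.88/0.43 = 4.561.
Sorption retards both mechanisms: v_R = v/R = 0.1296 m/day, D_R = D/R = 0.4889 m²/day.
v_R·t = 0.1296 × 49.4 = 6.40224 m; 2√(D_R t) = 9.829 m; argument = (8.74 − 6.40224)/9.829 = 0.2378.
C = C₀ × ½·erfc(0.2378) = 5.09 × 0.3683 = 1.87 mg/L.

1.87 mg/L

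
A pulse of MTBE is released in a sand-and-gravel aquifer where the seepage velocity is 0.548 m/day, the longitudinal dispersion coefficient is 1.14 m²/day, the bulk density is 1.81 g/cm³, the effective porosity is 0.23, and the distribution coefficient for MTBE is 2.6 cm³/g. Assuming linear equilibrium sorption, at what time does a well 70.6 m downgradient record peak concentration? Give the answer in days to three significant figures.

2680 days

Retardation factor R = 1 + ρ_b·K_d/n = 1 + 1.81 × 2.6/0.23 = 21.46.
Sorption retards both mechanisms: v_R = v/R = 0.02554 m/day, D_R = D/R = 0.05312 m²/day.
Peak time from v_R²t² + 2D_R t − x² = 0: t = (√(D_R² + v_R²x²) − D_R)/v_R².
√(D_R² + v_R²x²) = √(0.05312² + 0.02554² × 70.6²) = 1.804; v_R² = 0.0006523.
t = (1.804 − 0.05312)/0.0006523 = 2680 days.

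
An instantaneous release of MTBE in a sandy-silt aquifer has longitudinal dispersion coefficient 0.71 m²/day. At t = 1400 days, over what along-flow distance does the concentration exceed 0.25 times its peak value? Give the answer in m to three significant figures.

148 m

The plume is Gaussian with σ = √(2Dt) = √(2 × 0.71 × 1400) = 44.59 m.
C/C_peak = exp(−Δx²/(2σ²)) = 0.25 ⇒ Δx = σ·√(−2 ln 0.25) = 44.59 × 1.665 = 74.24 m.
Width = 2Δx = 148 m.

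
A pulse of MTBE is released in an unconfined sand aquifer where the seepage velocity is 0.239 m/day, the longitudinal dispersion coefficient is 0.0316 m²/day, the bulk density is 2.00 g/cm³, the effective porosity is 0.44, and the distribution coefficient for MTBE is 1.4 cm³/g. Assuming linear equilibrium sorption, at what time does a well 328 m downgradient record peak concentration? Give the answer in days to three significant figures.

10100 days

Retardation factor R = 1 + ρ_b·K_d/n = 1 + 2.00 × 1.4/0.44 = 7.364.
Sorption retards both mechanisms: v_R = v/R = 0.03246 m/day, D_R = D/R = 0.004291 m²/day.
Peak time from v_R²t² + 2D_R t − x² = 0: t = (√(D_R² + v_R²x²) − D_R)/v_R².
√(D_R² + v_R²x²) = √(0.004291² + 0.03246² × 328²) = 10.65; v_R² = 0.001054.
t = (10.65 − 0.004291)/0.001054 = 10100 days.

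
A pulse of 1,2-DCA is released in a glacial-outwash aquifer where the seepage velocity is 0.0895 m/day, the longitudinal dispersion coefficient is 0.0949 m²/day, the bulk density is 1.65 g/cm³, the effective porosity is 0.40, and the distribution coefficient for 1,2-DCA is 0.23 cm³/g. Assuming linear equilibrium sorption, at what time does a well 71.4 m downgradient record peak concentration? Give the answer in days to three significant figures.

Retardation factor R = 1 + ρ_b·K_d/n = 1 + 1.65 × 0.23/0.40 = 1.949.
Sorption retards both mechanisms: v_R = v/R = 0.04592 m/day, D_R = D/R = 0.04869 m²/day.
Peak time from v_R²t² + 2D_R t − x² = 0: t = (√(D_R² + v_R²x²) − D_R)/v_R².
√(D_R² + v_R²x²) = √(0.04869² + 0.04592² × 71.4²) = 3.279; v_R² = 0.002109.
t = (3.279 − 0.04869)/0.002109 = 1530 days.

1530 days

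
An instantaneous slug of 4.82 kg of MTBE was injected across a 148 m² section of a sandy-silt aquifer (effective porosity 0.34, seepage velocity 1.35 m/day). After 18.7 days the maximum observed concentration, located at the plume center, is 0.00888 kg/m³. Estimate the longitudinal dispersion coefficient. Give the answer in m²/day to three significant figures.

At the plume center C_max = M/(n_e·A·√(4πDt)), so D = M²/(4πt·(n_e·A·C_max)²).
n_e·A·C_max = 0.34 × 148 × 0.00888 = 0.4468 kg/m.
D = 4.82²/(4π × 18.7 × 0.4468²) = 0.495 m²/day.

0.495 m²/day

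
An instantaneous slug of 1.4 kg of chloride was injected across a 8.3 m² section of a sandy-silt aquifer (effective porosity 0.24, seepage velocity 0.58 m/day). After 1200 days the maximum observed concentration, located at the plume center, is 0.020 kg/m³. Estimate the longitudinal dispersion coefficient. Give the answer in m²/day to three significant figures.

0.0819 m²/day

At the plume center C_max = M/(n_e·A·√(4πDt)), so D = M²/(4πt·(n_e·A·C_max)²).
n_e·A·C_max = 0.24 × 8.3 × 0.020 = 0.03984 kg/m.
D = 1.4²/(4π × 1200 × 0.03984²) = 0.0819 m²/day.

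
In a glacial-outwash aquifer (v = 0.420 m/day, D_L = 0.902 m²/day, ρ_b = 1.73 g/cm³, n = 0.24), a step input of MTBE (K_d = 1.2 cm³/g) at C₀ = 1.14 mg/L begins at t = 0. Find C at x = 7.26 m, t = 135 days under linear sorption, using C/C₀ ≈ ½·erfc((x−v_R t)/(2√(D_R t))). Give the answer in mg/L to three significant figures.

Retardation factor R = 1 + ρ_b·K_d/n = 1 + 1.73 × 1.2/0.24 = 9.650.
Sorption retards both mechanisms: v_R = v/R = 0.04352 m/day, D_R = D/R = 0.09347 m²/day.
v_R·t = 0.04352 × 135 = 5.8752 m; 2√(D_R t) = 7.104 m; argument = (7.26 − 5.8752)/7.104 = 0.1949.
C = C₀ × ½·erfc(0.1949) = 1.14 × 0.3914 = 0.446 mg/L.

0.446 mg/L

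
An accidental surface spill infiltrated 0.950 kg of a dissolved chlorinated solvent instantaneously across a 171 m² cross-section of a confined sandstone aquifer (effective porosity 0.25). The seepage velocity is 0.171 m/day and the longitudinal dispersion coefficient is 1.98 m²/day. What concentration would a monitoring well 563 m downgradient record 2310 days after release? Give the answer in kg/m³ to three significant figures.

1.98e-05 kg/m³

For an instantaneous plane source, C(x,t) = M/(n_e·A·√(4πDt)) · exp(−(x−vt)²/(4Dt)), with n_e·A the pore (flow) area.
Plume center vt = 0.171 × 2310 = 395.01 m, so the well at 563 m is 167.99 m downgradient of the peak.
√(4πDt) = 239.7 m, giving peak height M/(n_e·A·√(4πDt)) = 0.950/(0.25 × 171 × 239.7) = 9.271e-05 kg/m³.
(x−vt)²/(4Dt) = (167.99)²/(4 × 1.98 × 2310) = 1.543; exp(−1.543) = 0.2137.
C = 9.271e-05 × 0.2137 = 1.98e-05 kg/m³.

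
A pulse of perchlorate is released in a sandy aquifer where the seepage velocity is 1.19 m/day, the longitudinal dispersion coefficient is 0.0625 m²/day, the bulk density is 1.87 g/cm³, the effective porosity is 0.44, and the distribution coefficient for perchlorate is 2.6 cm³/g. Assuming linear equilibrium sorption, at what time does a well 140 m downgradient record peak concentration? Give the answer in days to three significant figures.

Retardation factor R = 1 + ρ_b·K_d/n = 1 + 1.87 × 2.6/0.44 = 12.05.
Sorption retards both mechanisms: v_R = v/R = 0.09876 m/day, D_R = D/R = 0.005187 m²/day.
Peak time from v_R²t² + 2D_R t − x² = 0: t = (√(D_R² + v_R²x²) − D_R)/v_R².
√(D_R² + v_R²x²) = √(0.005187² + 0.09876² × 140²) = 13.83; v_R² = 0.009754.
t = (13.83 − 0.005187)/0.009754 = 1420 days.

1420 days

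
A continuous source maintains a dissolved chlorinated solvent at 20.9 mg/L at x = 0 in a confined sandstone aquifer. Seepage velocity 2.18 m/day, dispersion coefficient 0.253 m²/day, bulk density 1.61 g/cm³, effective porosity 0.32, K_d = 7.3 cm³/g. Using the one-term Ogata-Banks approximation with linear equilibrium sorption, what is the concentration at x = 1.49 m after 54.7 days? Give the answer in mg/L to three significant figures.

20.4 mg/L

Retardation factor R = 1 + ρ_b·K_d/n = 1 + 1.61 × 7.3/0.32 = 37.73.
Sorption retards both mechanisms: v_R = v/R = 0.05778 m/day, D_R = D/R = 0.006706 m²/day.
v_R·t = 0.05778 × 54.7 = 3.160566 m; 2√(D_R t) = 1.211 m; argument = (1.49 − 3.160566)/1.211 = -1.379.
C = C₀ × ½·erfc(-1.379) = 20.9 × 0.9744 = 20.4 mg/L.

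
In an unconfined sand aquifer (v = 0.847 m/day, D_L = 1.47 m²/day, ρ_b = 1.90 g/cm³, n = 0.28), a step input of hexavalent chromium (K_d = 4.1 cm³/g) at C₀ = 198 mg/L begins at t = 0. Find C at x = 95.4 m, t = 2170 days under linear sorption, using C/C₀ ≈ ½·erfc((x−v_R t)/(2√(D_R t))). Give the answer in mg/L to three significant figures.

Retardation factor R = 1 + ρ_b·K_d/n = 1 + 1.90 × 4.1/0.28 = 28.82.
Sorption retards both mechanisms: v_R = v/R = 0.02939 m/day, D_R = D/R = 0.05101 m²/day.
v_R·t = 0.02939 × 2170 = 63.7763 m; 2√(D_R t) = 21.04 m; argument = (95.4 − 63.7763)/21.04 = 1.503.
C = C₀ × ½·erfc(1.503) = 198 × 0.01677 = 3.32 mg/L.

3.32 mg/L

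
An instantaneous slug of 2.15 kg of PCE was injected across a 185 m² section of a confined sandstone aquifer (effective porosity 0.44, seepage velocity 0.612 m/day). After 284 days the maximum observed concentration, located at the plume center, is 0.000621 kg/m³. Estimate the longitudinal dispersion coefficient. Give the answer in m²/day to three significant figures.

0.507 m²/day

At the plume center C_max = M/(n_e·A·√(4πDt)), so D = M²/(4πt·(n_e·A·C_max)²).
n_e·A·C_max = 0.44 × 185 × 0.000621 = 0.05055 kg/m.
D = 2.15²/(4π × 284 × 0.05055²) = 0.507 m²/day.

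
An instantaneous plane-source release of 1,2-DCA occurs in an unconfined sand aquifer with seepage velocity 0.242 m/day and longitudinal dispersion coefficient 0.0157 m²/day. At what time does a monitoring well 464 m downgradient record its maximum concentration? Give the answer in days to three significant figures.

1920 days

For the 1D instantaneous-source solution, setting ∂C/∂t = 0 at fixed x gives v²t² + 2Dt − x² = 0, so t = (√(D² + v²x²) − D)/v².
√(D² + v²x²) = √(0.0157² + 0.242² × 464²) = 112.3; v² = 0.058564.
t = (112.3 − 0.0157)/0.058564 = 1920 days (vs. the pure-advection estimate x/v = 1920 d).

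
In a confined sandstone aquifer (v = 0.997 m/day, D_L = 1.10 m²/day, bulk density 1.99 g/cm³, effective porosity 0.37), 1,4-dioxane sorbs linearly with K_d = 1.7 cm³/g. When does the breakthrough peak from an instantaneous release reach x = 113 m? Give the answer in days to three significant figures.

1140 days

Retardation factor R = 1 + ρ_b·K_d/n = 1 + 1.99 × 1.7/0.37 = 10.14.
Sorption retards both mechanisms: v_R = v/R = 0.09832 m/day, D_R = D/R = 0.1085 m²/day.
Peak time from v_R²t² + 2D_R t − x² = 0: t = (√(D_R² + v_R²x²) − D_R)/v_R².
√(D_R² + v_R²x²) = √(0.1085² + 0.09832² × 113²) = 11.11; v_R² = 0.009667.
t = (11.11 − 0.1085)/0.009667 = 1140 days.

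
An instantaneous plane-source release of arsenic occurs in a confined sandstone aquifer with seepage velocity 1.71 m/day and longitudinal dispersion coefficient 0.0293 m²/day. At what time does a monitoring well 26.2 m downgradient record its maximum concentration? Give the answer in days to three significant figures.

15.3 days

For the 1D instantaneous-source solution, setting ∂C/∂t = 0 at fixed x gives v²t² + 2Dt − x² = 0, so t = (√(D² + v²x²) − D)/v².
√(D² + v²x²) = √(0.0293² + 1.71² × 26.2²) = 44.80; v² = 2.9241.
t = (44.80 − 0.0293)/2.9241 = 15.3 days (vs. the pure-advection estimate x/v = 15.3 d).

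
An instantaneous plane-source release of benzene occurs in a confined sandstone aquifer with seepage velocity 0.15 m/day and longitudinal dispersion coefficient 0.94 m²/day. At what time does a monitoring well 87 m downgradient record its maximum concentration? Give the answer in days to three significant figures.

For the 1D instantaneous-source solution, setting ∂C/∂t = 0 at fixed x gives v²t² + 2Dt − x² = 0, so t = (√(D² + v²x²) − D)/v².
√(D² + v²x²) = √(0.94² + 0.15² × 87²) = 13.08; v² = 0.0225.
t = (13.08 − 0.94)/0.0225 = 540 days (vs. the pure-advection estimate x/v = 580 d).

540 days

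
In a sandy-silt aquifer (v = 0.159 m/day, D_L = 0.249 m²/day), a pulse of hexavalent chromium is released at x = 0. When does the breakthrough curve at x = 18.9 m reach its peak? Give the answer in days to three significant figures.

109 days

For the 1D instantaneous-source solution, setting ∂C/∂t = 0 at fixed x gives v²t² + 2Dt − x² = 0, so t = (√(D² + v²x²) − D)/v².
√(D² + v²x²) = √(0.249² + 0.159² × 18.9²) = 3.015; v² = 0.025281.
t = (3.015 − 0.249)/0.025281 = 109 days (vs. the pure-advection estimate x/v = 119 d).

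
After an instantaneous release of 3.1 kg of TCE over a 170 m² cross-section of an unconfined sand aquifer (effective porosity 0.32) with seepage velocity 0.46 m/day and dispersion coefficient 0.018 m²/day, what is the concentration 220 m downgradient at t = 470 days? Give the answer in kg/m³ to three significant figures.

0.00361 kg/m³

For an instantaneous plane source, C(x,t) = M/(n_e·A·√(4πDt)) · exp(−(x−vt)²/(4Dt)), with n_e·A the pore (flow) area.
Plume center vt = 0.46 × 470 = 216.2 m, so the well at 220 m is 3.8 m downgradient of the peak.
√(4πDt) = 10.31 m, giving peak height M/(n_e·A·√(4πDt)) = 3.1/(0.32 × 170 × 10.31) = 0.005527 kg/m³.
(x−vt)²/(4Dt) = (3.8)²/(4 × 0.018 × 470) = 0.4267; exp(−0.4267) = 0.6527.
C = 0.005527 × 0.6527 = 0.00361 kg/m³.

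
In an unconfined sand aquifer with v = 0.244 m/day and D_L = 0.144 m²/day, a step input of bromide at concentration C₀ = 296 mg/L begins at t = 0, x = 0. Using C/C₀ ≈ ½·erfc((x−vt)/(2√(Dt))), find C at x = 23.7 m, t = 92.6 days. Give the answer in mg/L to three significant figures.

For a continuous step input, C/C₀ ≈ ½·erfc((x−vt)/(2√(Dt))).
vt = 0.244 × 92.6 = 22.5944 m and 2√(Dt) = 2√(0.144 × 92.6) = 7.303 m.
Argument (x−vt)/(2√(Dt)) = (23.7 − 22.5944)/7.303 = 0.1514; ½·erfc(0.1514) = 0.4152.
C = 296 × 0.4152 = 123 mg/L.

123 mg/L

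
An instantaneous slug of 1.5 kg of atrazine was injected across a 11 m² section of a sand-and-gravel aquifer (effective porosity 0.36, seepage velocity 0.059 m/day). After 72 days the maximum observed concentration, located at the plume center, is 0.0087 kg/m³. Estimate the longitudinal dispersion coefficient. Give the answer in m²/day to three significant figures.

At the plume center C_max = M/(n_e·A·√(4πDt)), so D = M²/(4πt·(n_e·A·C_max)²).
n_e·A·C_max = 0.36 × 11 × 0.0087 = 0.03445 kg/m.
D = 1.5²/(4π × 72 × 0.03445²) = 2.10 m²/day.

2.10 m²/day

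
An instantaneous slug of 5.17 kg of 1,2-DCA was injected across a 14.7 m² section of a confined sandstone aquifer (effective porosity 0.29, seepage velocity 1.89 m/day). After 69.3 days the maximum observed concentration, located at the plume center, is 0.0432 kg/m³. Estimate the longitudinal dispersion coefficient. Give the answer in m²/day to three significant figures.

At the plume center C_max = M/(n_e·A·√(4πDt)), so D = M²/(4πt·(n_e·A·C_max)²).
n_e·A·C_max = 0.29 × 14.7 × 0.0432 = 0.1842 kg/m.
D = 5.17²/(4π × 69.3 × 0.1842²) = 0.905 m²/day.

0.905 m²/day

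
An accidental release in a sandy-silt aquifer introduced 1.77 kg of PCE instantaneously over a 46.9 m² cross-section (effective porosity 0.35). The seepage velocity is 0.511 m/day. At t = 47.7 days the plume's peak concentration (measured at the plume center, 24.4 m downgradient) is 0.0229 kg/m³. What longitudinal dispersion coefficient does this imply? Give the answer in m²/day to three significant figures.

At the plume center C_max = M/(n_e·A·√(4πDt)), so D = M²/(4πt·(n_e·A·C_max)²).
n_e·A·C_max = 0.35 × 46.9 × 0.0229 = 0.3759 kg/m.
D = 1.77²/(4π × 47.7 × 0.3759²) = 0.0370 m²/day.

0.0370 m²/day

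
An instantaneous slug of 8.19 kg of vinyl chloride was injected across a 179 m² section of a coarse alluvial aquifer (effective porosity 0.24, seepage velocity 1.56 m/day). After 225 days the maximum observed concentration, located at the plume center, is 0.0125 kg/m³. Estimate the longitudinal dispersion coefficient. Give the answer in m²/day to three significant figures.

At the plume center C_max = M/(n_e·A·√(4πDt)), so D = M²/(4πt·(n_e·A·C_max)²).
n_e·A·C_max = 0.24 × 179 × 0.0125 = 0.5370 kg/m.
D = 8.19²/(4π × 225 × 0.5370²) = 0.0823 m²/day.

0.0823 m²/day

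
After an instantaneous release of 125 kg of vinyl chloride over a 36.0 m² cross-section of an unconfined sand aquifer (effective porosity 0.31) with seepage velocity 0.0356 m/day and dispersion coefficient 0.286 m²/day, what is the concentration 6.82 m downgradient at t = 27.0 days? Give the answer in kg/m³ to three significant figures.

For an instantaneous plane source, C(x,t) = M/(n_e·A·√(4πDt)) · exp(−(x−vt)²/(4Dt)), with n_e·A the pore (flow) area.
Plume center vt = 0.0356 × 27.0 = 0.9612 m, so the well at 6.82 m is 5.8588 m downgradient of the peak.
√(4πDt) = 9.851 m, giving peak height M/(n_e·A·√(4πDt)) = 125/(0.31 × 36.0 × 9.851) = 1.137 kg/m³.
(x−vt)²/(4Dt) = (5.8588)²/(4 × 0.286 × 27.0) = 1.111; exp(−1.111) = 0.3292.
C = 1.137 × 0.3292 = 0.374 kg/m³.

0.374 kg/m³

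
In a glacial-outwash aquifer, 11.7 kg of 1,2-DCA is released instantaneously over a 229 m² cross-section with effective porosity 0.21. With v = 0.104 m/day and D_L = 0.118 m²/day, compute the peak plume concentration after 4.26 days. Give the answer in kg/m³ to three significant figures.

The peak of an instantaneous 1D plume sits at x = vt; there the Gaussian factor is 1 and C_max = M/(n_e·A·√(4πDt)), where n_e·A is the pore area the mass is dissolved in.
√(4πDt) = √(4π × 0.118 × 4.26) = 2.513 m, so C_max = 11.7/(0.21 × 229 × 2.513) = 0.0968 kg/m³.

0.0968 kg/m³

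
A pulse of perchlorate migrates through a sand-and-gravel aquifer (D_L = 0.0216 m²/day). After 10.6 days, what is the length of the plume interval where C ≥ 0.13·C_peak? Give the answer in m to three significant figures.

The plume is Gaussian with σ = √(2Dt) = √(2 × 0.0216 × 10.6) = 0.6767 m.
C/C_peak = exp(−Δx²/(2σ²)) = 0.13 ⇒ Δx = σ·√(−2 ln 0.13) = 0.6767 × 2.020 = 1.367 m.
Width = 2Δx = 2.73 m.

2.73 m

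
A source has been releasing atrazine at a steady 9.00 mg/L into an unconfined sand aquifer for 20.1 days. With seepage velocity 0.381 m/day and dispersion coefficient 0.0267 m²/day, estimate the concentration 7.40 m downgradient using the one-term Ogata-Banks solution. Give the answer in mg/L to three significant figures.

5.39 mg/L

For a continuous step input, C/C₀ ≈ ½·erfc((x−vt)/(2√(Dt))).
vt = 0.381 × 20.1 = 7.6581 m and 2√(Dt) = 2√(0.0267 × 20.1) = 1.465 m.
Argument (x−vt)/(2√(Dt)) = (7.40 − 7.6581)/1.465 = -0.1762; ½·erfc(-0.1762) = 0.5984.
C = 9.00 × 0.5984 = 5.39 mg/L.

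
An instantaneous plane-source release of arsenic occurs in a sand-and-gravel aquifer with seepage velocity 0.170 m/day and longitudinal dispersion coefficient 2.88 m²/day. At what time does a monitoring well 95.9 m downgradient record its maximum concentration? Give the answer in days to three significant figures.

For the 1D instantaneous-source solution, setting ∂C/∂t = 0 at fixed x gives v²t² + 2Dt − x² = 0, so t = (√(D² + v²x²) − D)/v².
√(D² + v²x²) = √(2.88² + 0.170² × 95.9²) = 16.56; v² = 0.0289.
t = (16.56 − 2.88)/0.0289 = 473 days (vs. the pure-advection estimate x/v = 564 d).

473 days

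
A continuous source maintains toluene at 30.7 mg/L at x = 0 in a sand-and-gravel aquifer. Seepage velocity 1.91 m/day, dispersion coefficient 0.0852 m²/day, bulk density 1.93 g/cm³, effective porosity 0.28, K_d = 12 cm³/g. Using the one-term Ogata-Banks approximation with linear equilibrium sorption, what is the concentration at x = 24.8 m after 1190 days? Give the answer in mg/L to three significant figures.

Retardation factor R = 1 + ρ_b·K_d/n = 1 + 1.93 × 12/0.28 = 83.71.
Sorption retards both mechanisms: v_R = v/R = 0.02282 m/day, D_R = D/R = 0.001018 m²/day.
v_R·t = 0.02282 × 1190 = 27.1558 m; 2√(D_R t) = 2.201 m; argument = (24.8 − 27.1558)/2.201 = -1.070.
C = C₀ × ½·erfc(-1.070) = 30.7 × 0.9349 = 28.7 mg/L.

28.7 mg/L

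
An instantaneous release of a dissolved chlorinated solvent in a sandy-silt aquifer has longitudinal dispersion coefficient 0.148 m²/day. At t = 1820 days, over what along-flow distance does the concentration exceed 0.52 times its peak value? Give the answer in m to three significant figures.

The plume is Gaussian with σ = √(2Dt) = √(2 × 0.148 × 1820) = 23.21 m.
C/C_peak = exp(−Δx²/(2σ²)) = 0.52 ⇒ Δx = σ·√(−2 ln 0.52) = 23.21 × 1.144 = 26.55 m.
Width = 2Δx = 53.1 m.

53.1 m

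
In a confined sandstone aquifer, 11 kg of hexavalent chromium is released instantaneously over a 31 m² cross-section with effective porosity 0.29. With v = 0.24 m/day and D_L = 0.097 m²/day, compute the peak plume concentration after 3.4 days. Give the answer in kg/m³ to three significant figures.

0.601 kg/m³

The peak of an instantaneous 1D plume sits at x = vt; there the Gaussian factor is 1 and C_max = M/(n_e·A·√(4πDt)), where n_e·A is the pore area the mass is dissolved in.
√(4πDt) = √(4π × 0.097 × 3.4) = 2.036 m, so C_max = 11/(0.29 × 31 × 2.036) = 0.601 kg/m³.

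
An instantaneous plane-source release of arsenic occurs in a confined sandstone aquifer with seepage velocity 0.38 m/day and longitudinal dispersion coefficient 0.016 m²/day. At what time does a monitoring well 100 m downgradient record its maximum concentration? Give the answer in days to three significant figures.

For the 1D instantaneous-source solution, setting ∂C/∂t = 0 at fixed x gives v²t² + 2Dt − x² = 0, so t = (√(D² + v²x²) − D)/v².
√(D² + v²x²) = √(0.016² + 0.38² × 100²) = 38.00; v² = 0.1444.
t = (38.00 − 0.016)/0.1444 = 263 days (vs. the pure-advection estimate x/v = 263 d).

263 days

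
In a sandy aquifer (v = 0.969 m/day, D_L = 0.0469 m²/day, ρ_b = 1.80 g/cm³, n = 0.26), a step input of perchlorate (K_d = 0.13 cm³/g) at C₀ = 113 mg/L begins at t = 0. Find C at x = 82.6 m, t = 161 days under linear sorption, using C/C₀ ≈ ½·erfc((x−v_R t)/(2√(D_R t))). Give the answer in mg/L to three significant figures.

48.7 mg/L

Retardation factor R = 1 + ρ_b·K_d/n = 1 + 1.80 × 0.13/0.26 = 1.900.
Sorption retards both mechanisms: v_R = v/R = 0.5100 m/day, D_R = D/R = 0.02468 m²/day.
v_R·t = 0.5100 × 161 = 82.11 m; 2√(D_R t) = 3.987 m; argument = (82.6 − 82.11)/3.987 = 0.1229.
C = C₀ × ½·erfc(0.1229) = 113 × 0.4310 = 48.7 mg/L.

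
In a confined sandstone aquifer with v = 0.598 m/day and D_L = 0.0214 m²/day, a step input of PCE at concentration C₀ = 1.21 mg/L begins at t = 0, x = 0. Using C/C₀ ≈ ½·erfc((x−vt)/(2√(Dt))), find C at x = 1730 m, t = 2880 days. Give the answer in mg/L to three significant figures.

0.293 mg/L

For a continuous step input, C/C₀ ≈ ½·erfc((x−vt)/(2√(Dt))).
vt = 0.598 × 2880 = 1722.24 m and 2√(Dt) = 2√(0.0214 × 2880) = 15.70 m.
Argument (x−vt)/(2√(Dt)) = (1730 − 1722.24)/15.70 = 0.4943; ½·erfc(0.4943) = 0.2423.
C = 1.21 × 0.2423 = 0.293 mg/L.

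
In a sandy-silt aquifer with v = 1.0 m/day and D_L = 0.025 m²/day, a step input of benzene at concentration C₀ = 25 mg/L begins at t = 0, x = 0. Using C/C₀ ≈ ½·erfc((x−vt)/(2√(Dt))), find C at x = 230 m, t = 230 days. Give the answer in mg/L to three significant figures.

12.5 mg/L

For a continuous step input, C/C₀ ≈ ½·erfc((x−vt)/(2√(Dt))).
vt = 1.0 × 230 = 230 m and 2√(Dt) = 2√(0.025 × 230) = 4.796 m.
Argument (x−vt)/(2√(Dt)) = (230 − 230)/4.796 = 0; ½·erfc(0) = 0.5000.
C = 25 × 0.5000 = 12.5 mg/L.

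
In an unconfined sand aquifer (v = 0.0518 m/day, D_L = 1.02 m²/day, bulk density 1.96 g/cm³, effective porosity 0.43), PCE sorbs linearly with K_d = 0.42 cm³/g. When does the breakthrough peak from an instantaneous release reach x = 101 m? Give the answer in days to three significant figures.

Retardation factor R = 1 + ρ_b·K_d/n = 1 + 1.96 × 0.42/0.43 = 2.914.
Sorption retards both mechanisms: v_R = v/R = 0.01778 m/day, D_R = D/R = 0.3500 m²/day.
Peak time from v_R²t² + 2D_R t − x² = 0: t = (√(D_R² + v_R²x²) − D_R)/v_R².
√(D_R² + v_R²x²) = √(0.3500² + 0.01778² × 101²) = 1.830; v_R² = 0.0003161.
t = (1.830 − 0.3500)/0.0003161 = 4680 days.

4680 days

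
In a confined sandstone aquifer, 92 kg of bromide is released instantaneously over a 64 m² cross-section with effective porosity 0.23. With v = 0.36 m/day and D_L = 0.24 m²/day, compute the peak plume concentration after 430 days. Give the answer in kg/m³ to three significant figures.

The peak of an instantaneous 1D plume sits at x = vt; there the Gaussian factor is 1 and C_max = M/(n_e·A·√(4πDt)), where n_e·A is the pore area the mass is dissolved in.
√(4πDt) = √(4π × 0.24 × 430) = 36.01 m, so C_max = 92/(0.23 × 64 × 36.01) = 0.174 kg/m³.

0.174 kg/m³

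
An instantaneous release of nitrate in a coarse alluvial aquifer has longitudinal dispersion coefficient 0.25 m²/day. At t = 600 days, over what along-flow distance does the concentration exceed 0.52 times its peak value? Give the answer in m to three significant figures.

39.6 m

The plume is Gaussian with σ = √(2Dt) = √(2 × 0.25 × 600) = 17.32 m.
C/C_peak = exp(−Δx²/(2σ²)) = 0.52 ⇒ Δx = σ·√(−2 ln 0.52) = 17.32 × 1.144 = 19.81 m.
Width = 2Δx = 39.6 m.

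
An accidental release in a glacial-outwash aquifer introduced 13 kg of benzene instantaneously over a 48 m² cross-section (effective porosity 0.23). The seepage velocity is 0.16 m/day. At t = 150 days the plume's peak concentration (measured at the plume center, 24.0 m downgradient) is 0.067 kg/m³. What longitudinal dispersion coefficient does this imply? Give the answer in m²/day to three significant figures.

At the plume center C_max = M/(n_e·A·√(4πDt)), so D = M²/(4πt·(n_e·A·C_max)²).
n_e·A·C_max = 0.23 × 48 × 0.067 = 0.7397 kg/m.
D = 13²/(4π × 150 × 0.7397²) = 0.164 m²/day.

0.164 m²/day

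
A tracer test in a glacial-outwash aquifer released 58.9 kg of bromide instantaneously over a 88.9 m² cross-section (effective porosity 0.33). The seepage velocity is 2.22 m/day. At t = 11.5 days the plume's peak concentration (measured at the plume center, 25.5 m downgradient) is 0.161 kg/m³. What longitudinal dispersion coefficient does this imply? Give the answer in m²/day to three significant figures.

At the plume center C_max = M/(n_e·A·√(4πDt)), so D = M²/(4πt·(n_e·A·C_max)²).
n_e·A·C_max = 0.33 × 88.9 × 0.161 = 4.723 kg/m.
D = 58.9²/(4π × 11.5 × 4.723²) = 1.08 m²/day.

1.08 m²/day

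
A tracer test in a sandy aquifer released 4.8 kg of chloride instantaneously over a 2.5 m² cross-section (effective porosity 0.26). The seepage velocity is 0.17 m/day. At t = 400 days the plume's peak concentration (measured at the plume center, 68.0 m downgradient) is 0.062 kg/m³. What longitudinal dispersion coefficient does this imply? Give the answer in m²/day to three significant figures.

At the plume center C_max = M/(n_e·A·√(4πDt)), so D = M²/(4πt·(n_e·A·C_max)²).
n_e·A·C_max = 0.26 × 2.5 × 0.062 = 0.04030 kg/m.
D = 4.8²/(4π × 400 × 0.04030²) = 2.82 m²/day.

2.82 m²/day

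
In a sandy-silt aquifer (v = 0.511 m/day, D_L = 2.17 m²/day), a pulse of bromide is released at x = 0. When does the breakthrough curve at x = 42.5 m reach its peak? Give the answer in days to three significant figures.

For the 1D instantaneous-source solution, setting ∂C/∂t = 0 at fixed x gives v²t² + 2Dt − x² = 0, so t = (√(D² + v²x²) − D)/v².
√(D² + v²x²) = √(2.17² + 0.511² × 42.5²) = 21.83; v² = 0.261121.
t = (21.83 − 2.17)/0.261121 = 75.3 days (vs. the pure-advection estimate x/v = 83.2 d).

75.3 days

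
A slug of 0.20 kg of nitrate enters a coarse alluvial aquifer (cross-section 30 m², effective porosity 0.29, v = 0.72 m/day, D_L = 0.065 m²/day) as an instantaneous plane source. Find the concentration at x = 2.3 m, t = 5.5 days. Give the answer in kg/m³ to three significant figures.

For an instantaneous plane source, C(x,t) = M/(n_e·A·√(4πDt)) · exp(−(x−vt)²/(4Dt)), with n_e·A the pore (flow) area.
Plume center vt = 0.72 × 5.5 = 3.96 m, so the well at 2.3 m is 1.66 m upgradient of the peak.
√(4πDt) = 2.120 m, giving peak height M/(n_e·A·√(4πDt)) = 0.20/(0.29 × 30 × 2.120) = 0.01084 kg/m³.
(x−vt)²/(4Dt) = (-1.66)²/(4 × 0.065 × 5.5) = 1.927; exp(−1.927) = 0.1456.
C = 0.01084 × 0.1456 = 0.00158 kg/m³.

0.00158 kg/m³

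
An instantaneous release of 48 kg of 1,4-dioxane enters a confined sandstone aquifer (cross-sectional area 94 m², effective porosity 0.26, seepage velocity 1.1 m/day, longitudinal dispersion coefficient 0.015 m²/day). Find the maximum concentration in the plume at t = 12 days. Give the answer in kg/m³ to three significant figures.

The peak of an instantaneous 1D plume sits at x = vt; there the Gaussian factor is 1 and C_max = M/(n_e·A·√(4πDt)), where n_e·A is the pore area the mass is dissolved in.
√(4πDt) = √(4π × 0.015 × 12) = 1.504 m, so C_max = 48/(0.26 × 94 × 1.504) = 1.31 kg/m³.

1.31 kg/m³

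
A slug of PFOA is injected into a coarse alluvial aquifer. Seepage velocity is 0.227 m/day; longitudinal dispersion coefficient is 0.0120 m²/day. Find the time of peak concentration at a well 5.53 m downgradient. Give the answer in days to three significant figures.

For the 1D instantaneous-source solution, setting ∂C/∂t = 0 at fixed x gives v²t² + 2Dt − x² = 0, so t = (√(D² + v²x²) − D)/v².
√(D² + v²x²) = √(0.0120² + 0.227² × 5.53²) = 1.255; v² = 0.051529.
t = (1.255 − 0.0120)/0.051529 = 24.1 days (vs. the pure-advection estimate x/v = 24.4 d).

24.1 days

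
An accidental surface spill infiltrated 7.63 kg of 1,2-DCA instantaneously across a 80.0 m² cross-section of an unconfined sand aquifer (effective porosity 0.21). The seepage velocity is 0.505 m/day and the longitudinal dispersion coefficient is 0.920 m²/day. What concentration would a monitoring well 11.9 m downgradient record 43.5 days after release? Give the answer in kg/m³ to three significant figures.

0.0108 kg/m³

For an instantaneous plane source, C(x,t) = M/(n_e·A·√(4πDt)) · exp(−(x−vt)²/(4Dt)), with n_e·A the pore (flow) area.
Plume center vt = 0.505 × 43.5 = 21.9675 m, so the well at 11.9 m is 10.0675 m upgradient of the peak.
√(4πDt) = 22.43 m, giving peak height M/(n_e·A·√(4πDt)) = 7.63/(0.21 × 80.0 × 22.43) = 0.02025 kg/m³.
(x−vt)²/(4Dt) = (-10.0675)²/(4 × 0.920 × 43.5) = 0.6331; exp(−0.6331) = 0.5309.
C = 0.02025 × 0.5309 = 0.0108 kg/m³.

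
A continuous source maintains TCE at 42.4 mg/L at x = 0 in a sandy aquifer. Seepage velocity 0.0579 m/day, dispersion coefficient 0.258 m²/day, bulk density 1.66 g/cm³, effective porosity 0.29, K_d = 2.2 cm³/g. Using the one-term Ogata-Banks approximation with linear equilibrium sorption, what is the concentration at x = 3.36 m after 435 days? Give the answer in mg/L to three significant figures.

15.1 mg/L

Retardation factor R = 1 + ρ_b·K_d/n = 1 + 1.66 × 2.2/0.29 = 13.59.
Sorption retards both mechanisms: v_R = v/R = 0.004260 m/day, D_R = D/R = 0.01898 m²/day.
v_R·t = 0.004260 × 435 = 1.8531 m; 2√(D_R t) = 5.747 m; argument = (3.36 − 1.8531)/5.747 = 0.2622.
C = C₀ × ½·erfc(0.2622) = 42.4 × 0.3554 = 15.1 mg/L.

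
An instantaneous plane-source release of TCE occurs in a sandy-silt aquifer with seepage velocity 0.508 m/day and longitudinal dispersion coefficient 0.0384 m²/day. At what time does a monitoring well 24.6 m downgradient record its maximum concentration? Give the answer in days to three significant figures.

For the 1D instantaneous-source solution, setting ∂C/∂t = 0 at fixed x gives v²t² + 2Dt − x² = 0, so t = (√(D² + v²x²) − D)/v².
√(D² + v²x²) = √(0.0384² + 0.508² × 24.6²) = 12.50; v² = 0.258064.
t = (12.50 − 0.0384)/0.258064 = 48.3 days (vs. the pure-advection estimate x/v = 48.4 d).

48.3 days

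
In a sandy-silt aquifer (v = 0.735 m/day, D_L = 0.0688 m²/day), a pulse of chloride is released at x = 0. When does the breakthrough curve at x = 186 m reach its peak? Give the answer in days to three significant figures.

253 days

For the 1D instantaneous-source solution, setting ∂C/∂t = 0 at fixed x gives v²t² + 2Dt − x² = 0, so t = (√(D² + v²x²) − D)/v².
√(D² + v²x²) = √(0.0688² + 0.735² × 186²) = 136.7; v² = 0.540225.
t = (136.7 − 0.0688)/0.540225 = 253 days (vs. the pure-advection estimate x/v = 253 d).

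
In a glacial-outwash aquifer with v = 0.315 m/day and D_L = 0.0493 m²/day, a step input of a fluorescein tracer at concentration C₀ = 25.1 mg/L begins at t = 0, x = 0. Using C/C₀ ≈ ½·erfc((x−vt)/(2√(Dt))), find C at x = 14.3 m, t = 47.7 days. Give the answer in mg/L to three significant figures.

For a continuous step input, C/C₀ ≈ ½·erfc((x−vt)/(2√(Dt))).
vt = 0.315 × 47.7 = 15.0255 m and 2√(Dt) = 2√(0.0493 × 47.7) = 3.067 m.
Argument (x−vt)/(2√(Dt)) = (14.3 − 15.0255)/3.067 = -0.2366; ½·erfc(-0.2366) = 0.6310.
C = 25.1 × 0.6310 = 15.8 mg/L.

15.8 mg/L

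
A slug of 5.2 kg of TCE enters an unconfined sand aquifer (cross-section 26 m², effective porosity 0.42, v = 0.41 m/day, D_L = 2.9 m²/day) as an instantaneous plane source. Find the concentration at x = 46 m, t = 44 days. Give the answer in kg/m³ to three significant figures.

0.00257 kg/m³

For an instantaneous plane source, C(x,t) = M/(n_e·A·√(4πDt)) · exp(−(x−vt)²/(4Dt)), with n_e·A the pore (flow) area.
Plume center vt = 0.41 × 44 = 18.04 m, so the well at 46 m is 27.96 m downgradient of the peak.
√(4πDt) = 40.04 m, giving peak height M/(n_e·A·√(4πDt)) = 5.2/(0.42 × 26 × 40.04) = 0.01189 kg/m³.
(x−vt)²/(4Dt) = (27.96)²/(4 × 2.9 × 44) = 1.532; exp(−1.532) = 0.2161.
C = 0.01189 × 0.2161 = 0.00257 kg/m³.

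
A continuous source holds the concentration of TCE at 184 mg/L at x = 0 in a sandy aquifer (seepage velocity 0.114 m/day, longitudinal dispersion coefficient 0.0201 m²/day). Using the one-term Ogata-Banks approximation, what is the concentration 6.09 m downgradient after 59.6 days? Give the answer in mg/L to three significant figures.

124 mg/L

For a continuous step input, C/C₀ ≈ ½·erfc((x−vt)/(2√(Dt))).
vt = 0.114 × 59.6 = 6.7944 m and 2√(Dt) = 2√(0.0201 × 59.6) = 2.189 m.
Argument (x−vt)/(2√(Dt)) = (6.09 − 6.7944)/2.189 = -0.3218; ½·erfc(-0.3218) = 0.6755.
C = 184 × 0.6755 = 124 mg/L.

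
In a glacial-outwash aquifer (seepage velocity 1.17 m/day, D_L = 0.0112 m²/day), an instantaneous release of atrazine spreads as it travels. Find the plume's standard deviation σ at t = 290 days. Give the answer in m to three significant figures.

2.55 m

Dispersive spreading gives a Gaussian with σ² = 2Dt; advection only shifts the center.
σ = √(2 × 0.0112 × 290) = 2.55 m.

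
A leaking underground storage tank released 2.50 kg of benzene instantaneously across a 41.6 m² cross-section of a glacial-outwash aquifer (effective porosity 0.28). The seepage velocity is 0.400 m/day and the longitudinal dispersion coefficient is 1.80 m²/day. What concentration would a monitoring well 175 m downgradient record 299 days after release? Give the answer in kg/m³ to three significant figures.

0.000627 kg/m³

For an instantaneous plane source, C(x,t) = M/(n_e·A·√(4πDt)) · exp(−(x−vt)²/(4Dt)), with n_e·A the pore (flow) area.
Plume center vt = 0.400 × 299 = 119.6 m, so the well at 175 m is 55.4 m downgradient of the peak.
√(4πDt) = 82.24 m, giving peak height M/(n_e·A·√(4πDt)) = 2.50/(0.28 × 41.6 × 82.24) = 0.002610 kg/m³.
(x−vt)²/(4Dt) = (55.4)²/(4 × 1.80 × 299) = 1.426; exp(−1.426) = 0.2403.
C = 0.002610 × 0.2403 = 0.000627 kg/m³.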